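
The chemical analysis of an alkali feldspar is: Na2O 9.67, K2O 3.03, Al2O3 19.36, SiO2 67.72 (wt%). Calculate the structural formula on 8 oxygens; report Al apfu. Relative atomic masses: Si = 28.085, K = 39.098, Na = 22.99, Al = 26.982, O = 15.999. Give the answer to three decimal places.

Na2O (M=61.979): mol = 0.15602; Na = 0.31204, O = 0.15602.
K2O (M=94.195): mol = 0.03217; K = 0.06434, O = 0.03217.
Al2O3 (M=101.961): mol = 0.18988; Al = 0.37976, O = 0.56964.
SiO2 (M=60.083): mol = 1.12711; Si = 1.12711, O = 2.25422.
ΣO = 3.01205; factor = 8/ΣO = 2.65600.
Al apfu = 0.37976 × 2.65600 = 1.009.

1.009 Al apfu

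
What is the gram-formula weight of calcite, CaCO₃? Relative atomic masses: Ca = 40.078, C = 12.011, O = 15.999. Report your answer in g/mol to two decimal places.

100.09 g/mol

The formula mass is the sum 1*40.078 + 1*12.011 + 3*15.999.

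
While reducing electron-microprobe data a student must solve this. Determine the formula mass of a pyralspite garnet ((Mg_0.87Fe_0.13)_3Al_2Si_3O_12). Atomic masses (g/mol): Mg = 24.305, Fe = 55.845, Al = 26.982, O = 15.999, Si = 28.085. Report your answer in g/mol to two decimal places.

The formula mass is the sum 2.61(24.305) + 0.39(55.845) + 2(26.982) + 3(28.085) + 12(15.999).

415.42 g/mol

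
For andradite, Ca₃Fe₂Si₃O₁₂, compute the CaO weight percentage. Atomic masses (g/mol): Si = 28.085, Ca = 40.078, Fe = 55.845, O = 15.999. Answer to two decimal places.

33.11 wt%

Molar mass of Ca₃Fe₂Si₃O₁₂ = 3·40.078 + 2·55.845 + 3·28.085 + 12·15.999 = 508.167 g/mol.
Each formula unit contains 3 Ca, equivalent to 3/1 = 3.0000 mol CaO.
M(CaO) = 1×40.078 + 1×15.999 = 56.077 g/mol.
Mass of CaO per formula unit = 3.0000 × 56.077 = 168.231 g.
CaO wt% = 168.231 / 508.167 × 100 = 33.11%.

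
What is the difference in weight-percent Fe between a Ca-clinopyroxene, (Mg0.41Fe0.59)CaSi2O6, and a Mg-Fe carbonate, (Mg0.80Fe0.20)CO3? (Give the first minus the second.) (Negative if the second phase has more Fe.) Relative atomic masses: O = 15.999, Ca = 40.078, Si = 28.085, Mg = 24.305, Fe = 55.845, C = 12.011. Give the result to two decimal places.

1.69 percentage points

M((Mg0.41Fe0.59)CaSi2O6) = 235.156 g/mol, so wt% Fe = 32.949/235.156 × 100 = 14.01%.
M((Mg0.80Fe0.20)CO3) = 90.621 g/mol, so wt% Fe = 11.169/90.621 × 100 = 12.32%.
14.01 − 12.32 = 1.69 pp.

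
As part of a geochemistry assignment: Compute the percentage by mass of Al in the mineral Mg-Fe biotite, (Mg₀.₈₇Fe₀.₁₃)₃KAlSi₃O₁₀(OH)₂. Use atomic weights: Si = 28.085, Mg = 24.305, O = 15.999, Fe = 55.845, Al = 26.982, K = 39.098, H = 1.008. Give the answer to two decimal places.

6.28 wt%

Formula mass = 2.61·24.305 + 0.39·55.845 + 1·39.098 + 1·26.982 + 3·28.085 + 12·15.999 + 2·1.008 = 429.555 g/mol, of which 26.982 g is Al.
So Al makes up 26.982/429.555 = 0.0628 of the mass, i.e. 6.28%.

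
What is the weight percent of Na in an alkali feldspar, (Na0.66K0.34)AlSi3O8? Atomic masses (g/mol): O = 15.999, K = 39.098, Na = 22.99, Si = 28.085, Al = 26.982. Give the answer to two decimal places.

5.67 mass %

Formula mass = 0.66*22.99 + 0.34*39.098 + 1*26.982 + 3*28.085 + 8*15.999 = 267.696 g/mol, of which 15.173 g is Na.
So Na makes up 15.173/267.696 = 0.0567 of the mass, i.e. 5.67%.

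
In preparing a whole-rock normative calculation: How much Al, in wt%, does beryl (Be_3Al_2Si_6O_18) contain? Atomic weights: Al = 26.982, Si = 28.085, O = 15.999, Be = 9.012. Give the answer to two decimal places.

10.04 wt%

M(Be_3Al_2Si_6O_18) = 537.492 g/mol.
Al contributes 2 × 26.982 = 53.964 g per mole.
53.964/537.492 = 0.1004 → 10.04%.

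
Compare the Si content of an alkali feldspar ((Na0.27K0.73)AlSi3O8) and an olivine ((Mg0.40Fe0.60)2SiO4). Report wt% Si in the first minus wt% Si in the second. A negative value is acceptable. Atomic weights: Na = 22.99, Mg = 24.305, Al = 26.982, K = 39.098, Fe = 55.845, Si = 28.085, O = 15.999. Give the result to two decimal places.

15.02 percentage points

First mineral: 84.255 g Si in 273.978 g formula = 30.75 wt% Si.
Second mineral: 28.085 g Si in 178.539 g formula = 15.73 wt% Si.
30.75% − 15.73% gives a difference of 15.02 percentage points.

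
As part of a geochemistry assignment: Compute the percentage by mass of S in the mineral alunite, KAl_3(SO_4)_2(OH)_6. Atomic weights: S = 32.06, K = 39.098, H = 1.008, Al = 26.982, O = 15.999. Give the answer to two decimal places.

15.48 mass %

Formula mass = 1·39.098 + 3·26.982 + 2·32.06 + 14·15.999 + 6·1.008 = 414.198 g/mol, of which 64.120 g is S.
So S makes up 64.120/414.198 = 0.1548 of the mass, i.e. 15.48%.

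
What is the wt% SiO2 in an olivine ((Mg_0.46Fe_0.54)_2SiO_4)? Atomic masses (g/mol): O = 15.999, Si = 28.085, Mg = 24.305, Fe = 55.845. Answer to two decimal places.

34.38 wt%

Formula mass = 174.754 g/mol.
1 Si → 1.0000 mol SiO2 per formula unit; M(SiO2) = 60.083, so SiO2 mass = 60.083 g.
60.083/174.754 × 100 = 34.38 wt%.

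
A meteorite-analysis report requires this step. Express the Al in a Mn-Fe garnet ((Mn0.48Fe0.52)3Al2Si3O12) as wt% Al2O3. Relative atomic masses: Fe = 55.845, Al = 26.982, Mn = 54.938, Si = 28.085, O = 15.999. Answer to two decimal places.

Molar mass of (Mn0.48Fe0.52)3Al2Si3O12 = 1.44·54.938 + 1.56·55.845 + 2·26.982 + 3·28.085 + 12·15.999 = 496.436 g/mol.
Each formula unit contains 2 Al, equivalent to 2/2 = 1.0000 mol Al2O3.
M(Al2O3) = 2×26.982 + 3×15.999 = 101.961 g/mol.
Mass of Al2O3 per formula unit = 1.0000 × 101.961 = 101.961 g.
Al2O3 wt% = 101.961 / 496.436 × 100 = 20.54%.

20.54 wt%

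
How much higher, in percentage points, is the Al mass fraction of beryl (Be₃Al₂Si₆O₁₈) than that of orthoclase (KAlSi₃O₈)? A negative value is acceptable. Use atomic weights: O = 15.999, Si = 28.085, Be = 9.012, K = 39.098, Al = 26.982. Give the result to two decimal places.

0.35 percentage points

M(Be₃Al₂Si₆O₁₈) = 537.492 g/mol, so wt% Al = 53.964/537.492 × 100 = 10.04%.
M(KAlSi₃O₈) = 278.327 g/mol, so wt% Al = 26.982/278.327 × 100 = 9.69%.
10.04 − 9.69 = 0.35 pp.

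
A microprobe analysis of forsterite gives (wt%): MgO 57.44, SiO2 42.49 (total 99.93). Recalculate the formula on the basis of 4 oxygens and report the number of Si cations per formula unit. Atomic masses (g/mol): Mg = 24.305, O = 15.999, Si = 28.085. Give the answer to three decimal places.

MgO: 57.44/40.304 = 1.42517 mol → 1.42517 mol Mg, 1.42517 mol O.
SiO2: 42.49/60.083 = 0.70719 mol → 0.70719 mol Si, 1.41438 mol O.
Total oxygen = 2.83955 mol. Normalization factor = 4/2.83955 = 1.40867.
Si per 4 O = 0.70719 × 1.40867 = 0.996.

0.996 Si apfu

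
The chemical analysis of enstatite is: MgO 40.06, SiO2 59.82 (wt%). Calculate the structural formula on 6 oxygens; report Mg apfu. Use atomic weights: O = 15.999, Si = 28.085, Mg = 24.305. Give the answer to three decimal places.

MgO: 40.06/40.304 = 0.99395 mol → 0.99395 mol Mg, 0.99395 mol O.
SiO2: 59.82/60.083 = 0.99562 mol → 0.99562 mol Si, 1.99124 mol O.
Total oxygen = 2.98519 mol. Normalization factor = 6/2.98519 = 2.00992.
Mg per 6 O = 0.99395 × 2.00992 = 1.998.

1.998 Mg apfu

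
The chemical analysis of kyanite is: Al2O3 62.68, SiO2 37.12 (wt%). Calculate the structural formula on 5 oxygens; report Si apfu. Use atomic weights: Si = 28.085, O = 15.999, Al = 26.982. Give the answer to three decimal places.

62.68 wt% Al2O3 ÷ 101.961 g/mol = 0.61474 mol, giving 1.22948 Al and 1.84422 O.
37.12 wt% SiO2 ÷ 60.083 g/mol = 0.61781 mol, giving 0.61781 Si and 1.23562 O.
Oxygen sums to 3.07984; scaling by 5/3.07984 = 1.62346 puts the formula on 5 O.
Si: 0.61781 × 1.62346 = 1.003 atoms per formula unit.

1.003 Si apfu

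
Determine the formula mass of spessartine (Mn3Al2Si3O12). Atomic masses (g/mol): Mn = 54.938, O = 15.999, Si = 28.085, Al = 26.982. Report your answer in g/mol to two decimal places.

495.02 g/mol

M = 3*54.938 + 2*26.982 + 3*28.085 + 12*15.999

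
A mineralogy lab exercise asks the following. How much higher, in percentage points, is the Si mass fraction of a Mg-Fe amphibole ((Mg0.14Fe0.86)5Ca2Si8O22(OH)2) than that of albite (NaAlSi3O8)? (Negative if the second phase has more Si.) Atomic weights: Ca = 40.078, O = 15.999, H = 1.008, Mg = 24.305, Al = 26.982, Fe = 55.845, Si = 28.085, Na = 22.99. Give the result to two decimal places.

-8.43 percentage points

Si in (Mg0.14Fe0.86)5Ca2Si8O22(OH)2: molar mass 947.975 g/mol; 8×28.085 = 224.680 g → 23.70 wt%.
Si in NaAlSi3O8: molar mass 262.219 g/mol; 3×28.085 = 84.255 g → 32.13 wt%.
Difference = 23.70 − 32.13 = -8.43 percentage points.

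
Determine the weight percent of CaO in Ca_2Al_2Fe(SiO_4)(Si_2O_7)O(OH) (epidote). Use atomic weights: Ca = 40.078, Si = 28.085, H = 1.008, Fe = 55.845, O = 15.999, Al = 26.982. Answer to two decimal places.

23.21 wt%

M(Ca_2Al_2Fe(SiO_4)(Si_2O_7)O(OH)) = 483.215 g/mol; M(CaO) = 56.077 g/mol.
Moles CaO per formula unit = 2 Ca ÷ 1 = 2.0000.
CaO fraction = (2.0000 × 56.077) / 483.215 = 112.154/483.215 = 0.2321.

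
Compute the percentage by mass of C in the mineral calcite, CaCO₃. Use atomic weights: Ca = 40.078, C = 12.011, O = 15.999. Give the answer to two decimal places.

12.00 wt%

M(CaCO₃) = 100.086 g/mol.
C contributes 1 × 12.011 = 12.011 g per mole.
12.011/100.086 = 0.1200 → 12.00%.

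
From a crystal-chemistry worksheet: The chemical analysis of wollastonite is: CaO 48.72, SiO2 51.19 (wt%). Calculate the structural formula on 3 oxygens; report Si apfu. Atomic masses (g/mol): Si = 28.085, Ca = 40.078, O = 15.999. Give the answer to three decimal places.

48.72 wt% CaO ÷ 56.077 g/mol = 0.86881 mol, giving 0.86881 Ca and 0.86881 O.
51.19 wt% SiO2 ÷ 60.083 g/mol = 0.85199 mol, giving 0.85199 Si and 1.70398 O.
Oxygen sums to 2.57279; scaling by 3/2.57279 = 1.16605 puts the formula on 3 O.
Si: 0.85199 × 1.16605 = 0.993 atoms per formula unit.

0.993 Si apfu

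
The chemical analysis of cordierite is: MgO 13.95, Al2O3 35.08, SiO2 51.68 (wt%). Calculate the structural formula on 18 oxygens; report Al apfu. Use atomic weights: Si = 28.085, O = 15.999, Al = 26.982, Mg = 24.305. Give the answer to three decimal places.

3.997 Al apfu

MgO: 13.95/40.304 = 0.34612 mol → 0.34612 mol Mg, 0.34612 mol O.
Al2O3: 35.08/101.961 = 0.34405 mol → 0.68810 mol Al, 1.03215 mol O.
SiO2: 51.68/60.083 = 0.86014 mol → 0.86014 mol Si, 1.72028 mol O.
Total oxygen = 3.09855 mol. Normalization factor = 18/3.09855 = 5.80917.
Al per 18 O = 0.68810 × 5.80917 = 3.997.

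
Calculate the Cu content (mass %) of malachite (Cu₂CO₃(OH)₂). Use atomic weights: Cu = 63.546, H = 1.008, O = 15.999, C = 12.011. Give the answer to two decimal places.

M(Cu₂CO₃(OH)₂) = 221.114 g/mol.
Cu contributes 2 × 63.546 = 127.092 g per mole.
127.092/221.114 = 0.5748 → 57.48%.

57.48 mass %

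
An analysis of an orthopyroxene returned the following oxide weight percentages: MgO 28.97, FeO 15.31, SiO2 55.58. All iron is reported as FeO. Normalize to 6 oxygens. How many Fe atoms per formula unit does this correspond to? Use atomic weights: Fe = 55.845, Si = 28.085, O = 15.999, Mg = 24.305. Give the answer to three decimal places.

0.460 Fe apfu

28.97 wt% MgO ÷ 40.304 g/mol = 0.71879 mol, giving 0.71879 Mg and 0.71879 O.
15.31 wt% FeO ÷ 71.844 g/mol = 0.21310 mol, giving 0.21310 Fe and 0.21310 O.
55.58 wt% SiO2 ÷ 60.083 g/mol = 0.92505 mol, giving 0.92505 Si and 1.85010 O.
Oxygen sums to 2.78199; scaling by 6/2.78199 = 2.15673 puts the formula on 6 O.
Fe: 0.21310 × 2.15673 = 0.460 atoms per formula unit.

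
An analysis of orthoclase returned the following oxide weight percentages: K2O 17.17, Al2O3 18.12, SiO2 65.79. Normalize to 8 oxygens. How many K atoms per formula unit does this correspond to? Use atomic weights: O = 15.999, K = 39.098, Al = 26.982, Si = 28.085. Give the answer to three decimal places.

17.17 wt% K2O ÷ 94.195 g/mol = 0.18228 mol, giving 0.36456 K and 0.18228 O.
18.12 wt% Al2O3 ÷ 101.961 g/mol = 0.17772 mol, giving 0.35544 Al and 0.53316 O.
65.79 wt% SiO2 ÷ 60.083 g/mol = 1.09499 mol, giving 1.09499 Si and 2.18998 O.
Oxygen sums to 2.90542; scaling by 8/2.90542 = 2.75347 puts the formula on 8 O.
K: 0.36456 × 2.75347 = 1.004 atoms per formula unit.

1.004 K apfu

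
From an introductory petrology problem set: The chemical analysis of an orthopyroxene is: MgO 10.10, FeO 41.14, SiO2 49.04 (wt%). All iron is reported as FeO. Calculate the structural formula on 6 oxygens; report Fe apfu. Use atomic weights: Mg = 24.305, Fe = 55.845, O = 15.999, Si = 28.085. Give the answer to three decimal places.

MgO (M=40.304): mol = 0.25060; Mg = 0.25060, O = 0.25060.
FeO (M=71.844): mol = 0.57263; Fe = 0.57263, O = 0.57263.
SiO2 (M=60.083): mol = 0.81620; Si = 0.81620, O = 1.63240.
ΣO = 2.45563; factor = 6/ΣO = 2.44336.
Fe apfu = 0.57263 × 2.44336 = 1.399.

1.399 Fe apfu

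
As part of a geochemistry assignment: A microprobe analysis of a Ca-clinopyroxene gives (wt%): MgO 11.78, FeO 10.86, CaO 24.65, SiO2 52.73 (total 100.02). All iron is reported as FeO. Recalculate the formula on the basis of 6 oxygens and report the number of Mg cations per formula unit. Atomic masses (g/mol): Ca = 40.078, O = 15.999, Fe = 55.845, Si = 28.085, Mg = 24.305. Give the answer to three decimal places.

0.665 Mg apfu

MgO (M=40.304): mol = 0.29228; Mg = 0.29228, O = 0.29228.
FeO (M=71.844): mol = 0.15116; Fe = 0.15116, O = 0.15116.
CaO (M=56.077): mol = 0.43957; Ca = 0.43957, O = 0.43957.
SiO2 (M=60.083): mol = 0.87762; Si = 0.87762, O = 1.75524.
ΣO = 2.63825; factor = 6/ΣO = 2.27423.
Mg apfu = 0.29228 × 2.27423 = 0.665.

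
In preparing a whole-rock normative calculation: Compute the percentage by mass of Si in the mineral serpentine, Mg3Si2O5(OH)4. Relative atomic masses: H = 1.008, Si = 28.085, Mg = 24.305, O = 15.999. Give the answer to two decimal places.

Formula mass = 3·24.305 + 2·28.085 + 9·15.999 + 4·1.008 = 277.108 g/mol, of which 56.170 g is Si.
So Si makes up 56.170/277.108 = 0.2027 of the mass, i.e. 20.27%.

20.27 weight percent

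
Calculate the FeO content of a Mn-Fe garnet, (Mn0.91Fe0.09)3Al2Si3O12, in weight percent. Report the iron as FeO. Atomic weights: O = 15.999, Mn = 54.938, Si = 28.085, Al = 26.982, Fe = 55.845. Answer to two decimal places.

3.92 wt%

M((Mn0.91Fe0.09)3Al2Si3O12) = 495.266 g/mol; M(FeO) = 71.844 g/mol.
Moles FeO per formula unit = 0.27 Fe ÷ 1 = 0.2700.
FeO fraction = (0.2700 × 71.844) / 495.266 = 19.398/495.266 = 0.0392.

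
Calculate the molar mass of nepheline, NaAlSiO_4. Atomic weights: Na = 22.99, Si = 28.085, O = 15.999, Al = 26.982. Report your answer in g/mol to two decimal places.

M = 1·22.99 + 1·26.982 + 1·28.085 + 4·15.999

142.05 g/mol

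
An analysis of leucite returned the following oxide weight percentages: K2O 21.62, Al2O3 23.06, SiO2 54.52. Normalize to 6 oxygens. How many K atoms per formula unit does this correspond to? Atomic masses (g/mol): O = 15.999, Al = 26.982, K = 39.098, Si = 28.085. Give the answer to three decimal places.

21.62 wt% K2O ÷ 94.195 g/mol = 0.22952 mol, giving 0.45904 K and 0.22952 O.
23.06 wt% Al2O3 ÷ 101.961 g/mol = 0.22616 mol, giving 0.45232 Al and 0.67848 O.
54.52 wt% SiO2 ÷ 60.083 g/mol = 0.90741 mol, giving 0.90741 Si and 1.81482 O.
Oxygen sums to 2.72282; scaling by 6/2.72282 = 2.20360 puts the formula on 6 O.
K: 0.45904 × 2.20360 = 1.012 atoms per formula unit.

1.012 K apfu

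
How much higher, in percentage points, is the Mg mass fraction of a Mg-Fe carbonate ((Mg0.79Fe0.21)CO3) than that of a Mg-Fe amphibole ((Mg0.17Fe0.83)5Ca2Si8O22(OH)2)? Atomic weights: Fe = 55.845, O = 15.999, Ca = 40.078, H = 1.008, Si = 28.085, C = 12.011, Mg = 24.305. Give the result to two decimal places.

Mg in (Mg0.79Fe0.21)CO3: molar mass 90.936 g/mol; 0.79×24.305 = 19.201 g → 21.11 wt%.
Mg in (Mg0.17Fe0.83)5Ca2Si8O22(OH)2: molar mass 943.244 g/mol; 0.85×24.305 = 20.659 g → 2.19 wt%.
Difference = 21.11 − 2.19 = 18.92 percentage points.

18.92 percentage points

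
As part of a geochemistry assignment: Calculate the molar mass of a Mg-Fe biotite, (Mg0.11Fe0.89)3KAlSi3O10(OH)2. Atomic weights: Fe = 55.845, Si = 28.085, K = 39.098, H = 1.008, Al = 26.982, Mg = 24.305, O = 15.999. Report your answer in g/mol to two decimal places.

M = 0.33×24.305 + 2.67×55.845 + 1×39.098 + 1×26.982 + 3×28.085 + 12×15.999 + 2×1.008

501.47 g/mol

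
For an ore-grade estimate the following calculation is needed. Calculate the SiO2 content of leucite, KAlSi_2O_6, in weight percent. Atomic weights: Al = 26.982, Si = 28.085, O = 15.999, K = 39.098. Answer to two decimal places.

M(KAlSi_2O_6) = 218.244 g/mol; M(SiO2) = 60.083 g/mol.
Moles SiO2 per formula unit = 2 Si ÷ 1 = 2.0000.
SiO2 fraction = (2.0000 × 60.083) / 218.244 = 120.166/218.244 = 0.5506.

55.06 wt%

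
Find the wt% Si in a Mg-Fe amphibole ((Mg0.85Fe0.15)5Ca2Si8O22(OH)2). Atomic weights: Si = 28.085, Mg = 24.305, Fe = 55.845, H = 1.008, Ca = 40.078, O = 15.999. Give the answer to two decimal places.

26.88 weight percent

Molar mass of (Mg0.85Fe0.15)5Ca2Si8O22(OH)2: 4.25×24.305 + 0.75×55.845 + 2×40.078 + 8×28.085 + 24×15.999 + 2×1.008 = 836.008 g/mol.
Mass of Si per formula unit: 8 × 28.085 = 224.680 g.
Weight fraction Si = 224.680 / 836.008 = 0.2688.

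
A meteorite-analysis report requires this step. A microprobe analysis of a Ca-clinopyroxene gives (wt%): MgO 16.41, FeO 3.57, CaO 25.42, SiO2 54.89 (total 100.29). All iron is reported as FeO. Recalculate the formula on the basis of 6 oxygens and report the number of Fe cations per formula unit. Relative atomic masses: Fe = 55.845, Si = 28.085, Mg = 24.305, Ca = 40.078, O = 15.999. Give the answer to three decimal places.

16.41 wt% MgO ÷ 40.304 g/mol = 0.40716 mol, giving 0.40716 Mg and 0.40716 O.
3.57 wt% FeO ÷ 71.844 g/mol = 0.04969 mol, giving 0.04969 Fe and 0.04969 O.
25.42 wt% CaO ÷ 56.077 g/mol = 0.45331 mol, giving 0.45331 Ca and 0.45331 O.
54.89 wt% SiO2 ÷ 60.083 g/mol = 0.91357 mol, giving 0.91357 Si and 1.82714 O.
Oxygen sums to 2.73730; scaling by 6/2.73730 = 2.19194 puts the formula on 6 O.
Fe: 0.04969 × 2.19194 = 0.109 atoms per formula unit.

0.109 Fe apfu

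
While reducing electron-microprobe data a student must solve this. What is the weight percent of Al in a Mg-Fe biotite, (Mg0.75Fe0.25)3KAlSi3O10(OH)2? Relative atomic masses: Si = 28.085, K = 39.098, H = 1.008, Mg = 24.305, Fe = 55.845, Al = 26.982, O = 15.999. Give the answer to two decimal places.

6.12 mass %

Molar mass of (Mg0.75Fe0.25)3KAlSi3O10(OH)2: 2.25*24.305 + 0.75*55.845 + 1*39.098 + 1*26.982 + 3*28.085 + 12*15.999 + 2*1.008 = 440.909 g/mol.
Mass of Al per formula unit: 1 × 26.982 = 26.982 g.
Weight fraction Al = 26.982 / 440.909 = 0.0612.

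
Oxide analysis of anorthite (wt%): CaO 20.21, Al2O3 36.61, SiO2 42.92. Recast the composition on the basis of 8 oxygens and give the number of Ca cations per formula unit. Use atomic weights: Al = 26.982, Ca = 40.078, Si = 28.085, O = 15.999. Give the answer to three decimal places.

CaO: 20.21/56.077 = 0.36040 mol → 0.36040 mol Ca, 0.36040 mol O.
Al2O3: 36.61/101.961 = 0.35906 mol → 0.71812 mol Al, 1.07718 mol O.
SiO2: 42.92/60.083 = 0.71435 mol → 0.71435 mol Si, 1.42870 mol O.
Total oxygen = 2.86628 mol. Normalization factor = 8/2.86628 = 2.79107.
Ca per 8 O = 0.36040 × 2.79107 = 1.006.

1.006 Ca apfu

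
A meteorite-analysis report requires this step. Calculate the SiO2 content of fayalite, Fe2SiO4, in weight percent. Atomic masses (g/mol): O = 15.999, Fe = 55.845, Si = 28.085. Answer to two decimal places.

Molar mass of Fe2SiO4 = 2·55.845 + 1·28.085 + 4·15.999 = 203.771 g/mol.
Each formula unit contains 1 Si, equivalent to 1/1 = 1.0000 mol SiO2.
M(SiO2) = 1×28.085 + 2×15.999 = 60.083 g/mol.
Mass of SiO2 per formula unit = 1.0000 × 60.083 = 60.083 g.
SiO2 wt% = 60.083 / 203.771 × 100 = 29.49%.

29.49 wt%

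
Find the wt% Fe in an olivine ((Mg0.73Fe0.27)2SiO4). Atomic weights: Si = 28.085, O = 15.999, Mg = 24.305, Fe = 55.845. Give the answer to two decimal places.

19.12 weight percent

Formula mass = 1.46*24.305 + 0.54*55.845 + 1*28.085 + 4*15.999 = 157.723 g/mol, of which 30.156 g is Fe.
So Fe makes up 30.156/157.723 = 0.1912 of the mass, i.e. 19.12%.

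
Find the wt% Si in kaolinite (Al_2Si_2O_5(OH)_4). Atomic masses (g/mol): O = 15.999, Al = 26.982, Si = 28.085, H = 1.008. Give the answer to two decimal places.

21.76 wt%

M(Al_2Si_2O_5(OH)_4) = 258.157 g/mol.
Si contributes 2 × 28.085 = 56.170 g per mole.
56.170/258.157 = 0.2176 → 21.76%.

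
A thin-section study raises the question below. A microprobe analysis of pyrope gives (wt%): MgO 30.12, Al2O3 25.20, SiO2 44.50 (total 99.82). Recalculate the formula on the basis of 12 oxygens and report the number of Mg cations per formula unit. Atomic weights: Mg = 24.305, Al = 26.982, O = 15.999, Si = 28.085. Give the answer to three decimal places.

MgO: 30.12/40.304 = 0.74732 mol → 0.74732 mol Mg, 0.74732 mol O.
Al2O3: 25.20/101.961 = 0.24715 mol → 0.49430 mol Al, 0.74145 mol O.
SiO2: 44.50/60.083 = 0.74064 mol → 0.74064 mol Si, 1.48128 mol O.
Total oxygen = 2.97005 mol. Normalization factor = 12/2.97005 = 4.04034.
Mg per 12 O = 0.74732 × 4.04034 = 3.019.

3.019 Mg apfu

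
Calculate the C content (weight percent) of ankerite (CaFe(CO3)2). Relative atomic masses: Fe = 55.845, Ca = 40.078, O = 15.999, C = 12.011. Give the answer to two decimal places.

11.12 weight percent

Formula mass = 1·40.078 + 1·55.845 + 2·12.011 + 6·15.999 = 215.939 g/mol, of which 24.022 g is C.
So C makes up 24.022/215.939 = 0.1112 of the mass, i.e. 11.12%.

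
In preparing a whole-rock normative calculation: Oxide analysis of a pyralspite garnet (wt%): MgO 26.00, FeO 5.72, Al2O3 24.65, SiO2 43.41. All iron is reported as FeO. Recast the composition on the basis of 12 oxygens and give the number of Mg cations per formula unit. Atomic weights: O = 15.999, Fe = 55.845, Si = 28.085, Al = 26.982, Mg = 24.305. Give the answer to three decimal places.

MgO (M=40.304): mol = 0.64510; Mg = 0.64510, O = 0.64510.
FeO (M=71.844): mol = 0.07962; Fe = 0.07962, O = 0.07962.
Al2O3 (M=101.961): mol = 0.24176; Al = 0.48352, O = 0.72528.
SiO2 (M=60.083): mol = 0.72250; Si = 0.72250, O = 1.44500.
ΣO = 2.89500; factor = 12/ΣO = 4.14508.
Mg apfu = 0.64510 × 4.14508 = 2.674.

2.674 Mg apfu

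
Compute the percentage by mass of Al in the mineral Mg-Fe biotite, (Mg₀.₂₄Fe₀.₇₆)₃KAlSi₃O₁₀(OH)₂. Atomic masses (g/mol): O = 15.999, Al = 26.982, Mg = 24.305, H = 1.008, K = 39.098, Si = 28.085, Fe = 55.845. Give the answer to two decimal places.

M((Mg₀.₂₄Fe₀.₇₆)₃KAlSi₃O₁₀(OH)₂) = 489.165 g/mol.
Al contributes 1 × 26.982 = 26.982 g per mole.
26.982/489.165 = 0.0552 → 5.52%.

5.52 mass %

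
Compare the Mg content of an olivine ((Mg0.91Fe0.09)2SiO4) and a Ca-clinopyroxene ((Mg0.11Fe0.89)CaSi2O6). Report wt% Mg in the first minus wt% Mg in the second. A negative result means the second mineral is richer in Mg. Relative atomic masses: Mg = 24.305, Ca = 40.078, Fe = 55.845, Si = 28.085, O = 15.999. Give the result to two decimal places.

First mineral: 44.235 g Mg in 146.368 g formula = 30.22 wt% Mg.
Second mineral: 2.674 g Mg in 244.618 g formula = 1.09 wt% Mg.
30.22% − 1.09% gives a difference of 29.13 percentage points.

29.13 percentage points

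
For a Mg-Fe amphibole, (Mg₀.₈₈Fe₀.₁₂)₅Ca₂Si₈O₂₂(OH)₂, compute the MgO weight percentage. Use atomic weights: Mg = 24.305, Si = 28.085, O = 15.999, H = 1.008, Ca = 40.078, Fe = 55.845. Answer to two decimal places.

M((Mg₀.₈₈Fe₀.₁₂)₅Ca₂Si₈O₂₂(OH)₂) = 831.277 g/mol; M(MgO) = 40.304 g/mol.
Moles MgO per formula unit = 4.40 Mg ÷ 1 = 4.4000.
MgO fraction = (4.4000 × 40.304) / 831.277 = 177.338/831.277 = 0.2133.

21.33 wt%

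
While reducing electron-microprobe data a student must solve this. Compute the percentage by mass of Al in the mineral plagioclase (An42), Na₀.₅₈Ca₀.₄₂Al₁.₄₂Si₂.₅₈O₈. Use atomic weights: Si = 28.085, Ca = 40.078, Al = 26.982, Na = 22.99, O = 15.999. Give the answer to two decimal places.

14.25 mass %

Molar mass of Na₀.₅₈Ca₀.₄₂Al₁.₄₂Si₂.₅₈O₈: 0.58*22.99 + 0.42*40.078 + 1.42*26.982 + 2.58*28.085 + 8*15.999 = 268.933 g/mol.
Mass of Al per formula unit: 1.42 × 26.982 = 38.314 g.
Weight fraction Al = 38.314 / 268.933 = 0.1425.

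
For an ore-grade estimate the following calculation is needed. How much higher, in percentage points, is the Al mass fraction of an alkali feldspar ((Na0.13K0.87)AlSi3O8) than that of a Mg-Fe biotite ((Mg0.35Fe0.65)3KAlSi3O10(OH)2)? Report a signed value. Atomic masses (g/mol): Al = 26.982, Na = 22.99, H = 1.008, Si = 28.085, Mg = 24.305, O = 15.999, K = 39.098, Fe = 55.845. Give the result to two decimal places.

4.13 percentage points

Al in (Na0.13K0.87)AlSi3O8: molar mass 276.233 g/mol; 1×26.982 = 26.982 g → 9.77 wt%.
Al in (Mg0.35Fe0.65)3KAlSi3O10(OH)2: molar mass 478.757 g/mol; 1×26.982 = 26.982 g → 5.64 wt%.
Difference = 9.77 − 5.64 = 4.13 percentage points.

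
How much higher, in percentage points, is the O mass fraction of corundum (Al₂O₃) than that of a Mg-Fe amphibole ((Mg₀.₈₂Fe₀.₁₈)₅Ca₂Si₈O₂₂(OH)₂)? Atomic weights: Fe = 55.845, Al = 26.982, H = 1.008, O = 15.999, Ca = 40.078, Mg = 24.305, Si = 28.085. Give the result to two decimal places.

1.40 percentage points

First mineral: 47.997 g O in 101.961 g formula = 47.07 wt% O.
Second mineral: 383.976 g O in 840.739 g formula = 45.67 wt% O.
47.07% − 45.67% gives a difference of 1.40 percentage points.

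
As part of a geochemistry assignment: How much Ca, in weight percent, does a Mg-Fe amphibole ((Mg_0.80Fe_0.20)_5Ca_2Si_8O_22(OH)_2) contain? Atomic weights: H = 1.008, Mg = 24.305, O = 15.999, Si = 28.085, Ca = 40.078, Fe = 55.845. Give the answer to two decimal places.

9.50 weight percent

M((Mg_0.80Fe_0.20)_5Ca_2Si_8O_22(OH)_2) = 843.893 g/mol.
Ca contributes 2 × 40.078 = 80.156 g per mole.
80.156/843.893 = 0.0950 → 9.50%.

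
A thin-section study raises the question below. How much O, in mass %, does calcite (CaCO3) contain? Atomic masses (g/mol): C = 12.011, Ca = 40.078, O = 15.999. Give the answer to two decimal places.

47.96 mass %

Formula mass = 1×40.078 + 1×12.011 + 3×15.999 = 100.086 g/mol, of which 47.997 g is O.
So O makes up 47.997/100.086 = 0.4796 of the mass, i.e. 47.96%.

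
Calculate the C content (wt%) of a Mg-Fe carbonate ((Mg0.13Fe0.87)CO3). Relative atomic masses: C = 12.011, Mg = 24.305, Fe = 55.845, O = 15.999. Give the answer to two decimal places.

10.75 wt%

Formula mass = 0.13×24.305 + 0.87×55.845 + 1×12.011 + 3×15.999 = 111.753 g/mol, of which 12.011 g is C.
So C makes up 12.011/111.753 = 0.1075 of the mass, i.e. 10.75%.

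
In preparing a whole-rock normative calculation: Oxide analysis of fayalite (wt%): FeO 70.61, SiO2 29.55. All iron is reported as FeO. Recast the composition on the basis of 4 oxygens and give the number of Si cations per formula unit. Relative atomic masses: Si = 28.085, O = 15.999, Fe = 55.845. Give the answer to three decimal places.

70.61 wt% FeO ÷ 71.844 g/mol = 0.98282 mol, giving 0.98282 Fe and 0.98282 O.
29.55 wt% SiO2 ÷ 60.083 g/mol = 0.49182 mol, giving 0.49182 Si and 0.98364 O.
Oxygen sums to 1.96646; scaling by 4/1.96646 = 2.03411 puts the formula on 4 O.
Si: 0.49182 × 2.03411 = 1.000 atoms per formula unit.

1.000 Si apfu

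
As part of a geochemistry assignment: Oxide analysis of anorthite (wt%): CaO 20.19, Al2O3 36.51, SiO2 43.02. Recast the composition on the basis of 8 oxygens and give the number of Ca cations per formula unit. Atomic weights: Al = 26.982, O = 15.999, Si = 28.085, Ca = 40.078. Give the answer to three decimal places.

20.19 wt% CaO ÷ 56.077 g/mol = 0.36004 mol, giving 0.36004 Ca and 0.36004 O.
36.51 wt% Al2O3 ÷ 101.961 g/mol = 0.35808 mol, giving 0.71616 Al and 1.07424 O.
43.02 wt% SiO2 ÷ 60.083 g/mol = 0.71601 mol, giving 0.71601 Si and 1.43202 O.
Oxygen sums to 2.86630; scaling by 8/2.86630 = 2.79105 puts the formula on 8 O.
Ca: 0.36004 × 2.79105 = 1.005 atoms per formula unit.

1.005 Ca apfu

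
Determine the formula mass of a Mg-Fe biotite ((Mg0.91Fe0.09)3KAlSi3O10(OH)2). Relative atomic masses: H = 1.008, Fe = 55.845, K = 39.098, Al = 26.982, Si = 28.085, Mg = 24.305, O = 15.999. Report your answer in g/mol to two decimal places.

425.77 g/mol

The formula mass is the sum 2.73*24.305 + 0.27*55.845 + 1*39.098 + 1*26.982 + 3*28.085 + 12*15.999 + 2*1.008.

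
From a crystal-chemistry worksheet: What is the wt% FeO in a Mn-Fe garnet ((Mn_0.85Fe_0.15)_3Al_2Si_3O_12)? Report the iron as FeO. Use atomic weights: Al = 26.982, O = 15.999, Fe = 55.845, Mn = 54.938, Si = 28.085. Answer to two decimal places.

6.53 wt%

Formula mass = 495.429 g/mol.
0.45 Fe → 0.4500 mol FeO per formula unit; M(FeO) = 71.844, so FeO mass = 32.330 g.
32.330/495.429 × 100 = 6.53 wt%.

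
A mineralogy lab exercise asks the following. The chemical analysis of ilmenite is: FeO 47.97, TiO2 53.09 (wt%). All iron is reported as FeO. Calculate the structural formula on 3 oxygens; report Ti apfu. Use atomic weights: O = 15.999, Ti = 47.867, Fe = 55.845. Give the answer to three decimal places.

47.97 wt% FeO ÷ 71.844 g/mol = 0.66770 mol, giving 0.66770 Fe and 0.66770 O.
53.09 wt% TiO2 ÷ 79.865 g/mol = 0.66475 mol, giving 0.66475 Ti and 1.32950 O.
Oxygen sums to 1.99720; scaling by 3/1.99720 = 1.50210 puts the formula on 3 O.
Ti: 0.66475 × 1.50210 = 0.999 atoms per formula unit.

0.999 Ti apfu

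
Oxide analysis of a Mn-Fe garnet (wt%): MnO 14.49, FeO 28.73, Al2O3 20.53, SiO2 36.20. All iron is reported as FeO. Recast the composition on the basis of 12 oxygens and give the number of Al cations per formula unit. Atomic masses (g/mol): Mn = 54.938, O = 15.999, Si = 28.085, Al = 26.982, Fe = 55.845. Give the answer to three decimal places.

14.49 wt% MnO ÷ 70.937 g/mol = 0.20427 mol, giving 0.20427 Mn and 0.20427 O.
28.73 wt% FeO ÷ 71.844 g/mol = 0.39989 mol, giving 0.39989 Fe and 0.39989 O.
20.53 wt% Al2O3 ÷ 101.961 g/mol = 0.20135 mol, giving 0.40270 Al and 0.60405 O.
36.20 wt% SiO2 ÷ 60.083 g/mol = 0.60250 mol, giving 0.60250 Si and 1.20500 O.
Oxygen sums to 2.41321; scaling by 12/2.41321 = 4.97263 puts the formula on 12 O.
Al: 0.40270 × 4.97263 = 2.002 atoms per formula unit.

2.002 Al apfu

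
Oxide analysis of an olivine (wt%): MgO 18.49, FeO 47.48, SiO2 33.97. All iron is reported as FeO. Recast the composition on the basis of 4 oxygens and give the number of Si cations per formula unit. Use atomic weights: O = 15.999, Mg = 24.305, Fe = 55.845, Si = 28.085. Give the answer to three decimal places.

MgO: 18.49/40.304 = 0.45876 mol → 0.45876 mol Mg, 0.45876 mol O.
FeO: 47.48/71.844 = 0.66088 mol → 0.66088 mol Fe, 0.66088 mol O.
SiO2: 33.97/60.083 = 0.56538 mol → 0.56538 mol Si, 1.13076 mol O.
Total oxygen = 2.25040 mol. Normalization factor = 4/2.25040 = 1.77746.
Si per 4 O = 0.56538 × 1.77746 = 1.005.

1.005 Si apfu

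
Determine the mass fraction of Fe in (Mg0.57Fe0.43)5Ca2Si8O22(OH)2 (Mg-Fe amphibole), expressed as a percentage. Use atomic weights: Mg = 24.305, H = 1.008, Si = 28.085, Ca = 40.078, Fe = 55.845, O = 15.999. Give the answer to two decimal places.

13.64 weight percent

Molar mass of (Mg0.57Fe0.43)5Ca2Si8O22(OH)2: 2.85*24.305 + 2.15*55.845 + 2*40.078 + 8*28.085 + 24*15.999 + 2*1.008 = 880.164 g/mol.
Mass of Fe per formula unit: 2.15 × 55.845 = 120.067 g.
Weight fraction Fe = 120.067 / 880.164 = 0.1364.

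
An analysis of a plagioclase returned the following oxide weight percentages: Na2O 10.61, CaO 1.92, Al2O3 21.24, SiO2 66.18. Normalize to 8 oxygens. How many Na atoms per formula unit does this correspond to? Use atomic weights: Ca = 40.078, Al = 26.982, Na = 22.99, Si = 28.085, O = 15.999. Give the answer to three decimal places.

0.903 Na apfu

10.61 wt% Na2O ÷ 61.979 g/mol = 0.17119 mol, giving 0.34238 Na and 0.17119 O.
1.92 wt% CaO ÷ 56.077 g/mol = 0.03424 mol, giving 0.03424 Ca and 0.03424 O.
21.24 wt% Al2O3 ÷ 101.961 g/mol = 0.20831 mol, giving 0.41662 Al and 0.62493 O.
66.18 wt% SiO2 ÷ 60.083 g/mol = 1.10148 mol, giving 1.10148 Si and 2.20296 O.
Oxygen sums to 3.03332; scaling by 8/3.03332 = 2.63737 puts the formula on 8 O.
Na: 0.34238 × 2.63737 = 0.903 atoms per formula unit.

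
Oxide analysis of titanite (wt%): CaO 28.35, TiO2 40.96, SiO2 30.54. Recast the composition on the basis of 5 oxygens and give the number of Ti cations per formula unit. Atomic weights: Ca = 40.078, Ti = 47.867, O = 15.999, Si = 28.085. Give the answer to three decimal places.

1.006 Ti apfu

CaO: 28.35/56.077 = 0.50555 mol → 0.50555 mol Ca, 0.50555 mol O.
TiO2: 40.96/79.865 = 0.51287 mol → 0.51287 mol Ti, 1.02574 mol O.
SiO2: 30.54/60.083 = 0.50830 mol → 0.50830 mol Si, 1.01660 mol O.
Total oxygen = 2.54789 mol. Normalization factor = 5/2.54789 = 1.96241.
Ti per 5 O = 0.51287 × 1.96241 = 1.006.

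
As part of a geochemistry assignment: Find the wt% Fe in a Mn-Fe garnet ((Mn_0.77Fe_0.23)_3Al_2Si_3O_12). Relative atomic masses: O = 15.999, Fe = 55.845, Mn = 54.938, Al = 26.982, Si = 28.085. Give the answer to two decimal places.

7.77 mass %

M((Mn_0.77Fe_0.23)_3Al_2Si_3O_12) = 495.647 g/mol.
Fe contributes 0.69 × 55.845 = 38.533 g per mole.
38.533/495.647 = 0.0777 → 7.77%.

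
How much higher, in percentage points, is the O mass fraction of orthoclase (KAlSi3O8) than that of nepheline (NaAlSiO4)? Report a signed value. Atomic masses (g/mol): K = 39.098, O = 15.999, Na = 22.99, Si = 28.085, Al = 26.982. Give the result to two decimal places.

0.94 percentage points

M(KAlSi3O8) = 278.327 g/mol, so wt% O = 127.992/278.327 × 100 = 45.99%.
M(NaAlSiO4) = 142.053 g/mol, so wt% O = 63.996/142.053 × 100 = 45.05%.
45.99 − 45.05 = 0.94 pp.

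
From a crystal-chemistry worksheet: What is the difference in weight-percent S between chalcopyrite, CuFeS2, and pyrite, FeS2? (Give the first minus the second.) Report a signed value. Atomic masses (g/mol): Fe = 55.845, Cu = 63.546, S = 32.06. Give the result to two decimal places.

-18.51 percentage points

S in CuFeS2: molar mass 183.511 g/mol; 2×32.06 = 64.120 g → 34.94 wt%.
S in FeS2: molar mass 119.965 g/mol; 2×32.06 = 64.120 g → 53.45 wt%.
Difference = 34.94 − 53.45 = -18.51 percentage points.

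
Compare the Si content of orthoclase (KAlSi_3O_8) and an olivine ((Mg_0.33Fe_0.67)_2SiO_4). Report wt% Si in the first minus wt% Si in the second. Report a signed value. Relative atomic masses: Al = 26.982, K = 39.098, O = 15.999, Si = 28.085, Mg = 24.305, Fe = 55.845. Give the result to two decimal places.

14.92 percentage points

Si in KAlSi_3O_8: molar mass 278.327 g/mol; 3×28.085 = 84.255 g → 30.27 wt%.
Si in (Mg_0.33Fe_0.67)_2SiO_4: molar mass 182.955 g/mol; 1×28.085 = 28.085 g → 15.35 wt%.
Difference = 30.27 − 15.35 = 14.92 percentage points.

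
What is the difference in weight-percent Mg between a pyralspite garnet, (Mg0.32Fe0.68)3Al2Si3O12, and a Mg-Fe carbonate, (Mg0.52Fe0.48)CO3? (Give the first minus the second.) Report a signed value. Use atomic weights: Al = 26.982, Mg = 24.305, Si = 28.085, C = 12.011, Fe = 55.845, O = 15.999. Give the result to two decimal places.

Mg in (Mg0.32Fe0.68)3Al2Si3O12: molar mass 467.464 g/mol; 0.96×24.305 = 23.333 g → 4.99 wt%.
Mg in (Mg0.52Fe0.48)CO3: molar mass 99.452 g/mol; 0.52×24.305 = 12.639 g → 12.71 wt%.
Difference = 4.99 − 12.71 = -7.72 percentage points.

-7.72 percentage points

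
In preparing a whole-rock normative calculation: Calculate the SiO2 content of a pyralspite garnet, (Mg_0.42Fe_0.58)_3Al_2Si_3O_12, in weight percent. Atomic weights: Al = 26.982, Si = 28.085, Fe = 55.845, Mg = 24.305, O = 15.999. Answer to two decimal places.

39.36 wt%

Formula mass = 458.002 g/mol.
3 Si → 3.0000 mol SiO2 per formula unit; M(SiO2) = 60.083, so SiO2 mass = 180.249 g.
180.249/458.002 × 100 = 39.36 wt%.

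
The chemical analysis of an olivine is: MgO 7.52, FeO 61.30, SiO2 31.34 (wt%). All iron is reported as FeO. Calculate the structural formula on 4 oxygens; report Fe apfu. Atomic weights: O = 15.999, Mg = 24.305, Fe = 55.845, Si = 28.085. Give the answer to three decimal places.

1.638 Fe apfu

MgO: 7.52/40.304 = 0.18658 mol → 0.18658 mol Mg, 0.18658 mol O.
FeO: 61.30/71.844 = 0.85324 mol → 0.85324 mol Fe, 0.85324 mol O.
SiO2: 31.34/60.083 = 0.52161 mol → 0.52161 mol Si, 1.04322 mol O.
Total oxygen = 2.08304 mol. Normalization factor = 4/2.08304 = 1.92027.
Fe per 4 O = 0.85324 × 1.92027 = 1.638.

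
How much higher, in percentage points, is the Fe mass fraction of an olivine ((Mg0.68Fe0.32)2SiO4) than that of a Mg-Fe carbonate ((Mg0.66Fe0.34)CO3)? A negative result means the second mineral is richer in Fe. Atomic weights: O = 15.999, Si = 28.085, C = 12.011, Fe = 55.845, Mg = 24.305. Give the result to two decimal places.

First mineral: 35.741 g Fe in 160.877 g formula = 22.22 wt% Fe.
Second mineral: 18.987 g Fe in 95.037 g formula = 19.98 wt% Fe.
22.22% − 19.98% gives a difference of 2.24 percentage points.

2.24 percentage points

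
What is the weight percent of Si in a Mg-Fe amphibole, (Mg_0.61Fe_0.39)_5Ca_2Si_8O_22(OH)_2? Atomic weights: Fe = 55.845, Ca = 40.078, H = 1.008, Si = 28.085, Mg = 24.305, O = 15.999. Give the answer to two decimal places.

Molar mass of (Mg_0.61Fe_0.39)_5Ca_2Si_8O_22(OH)_2: 3.05*24.305 + 1.95*55.845 + 2*40.078 + 8*28.085 + 24*15.999 + 2*1.008 = 873.856 g/mol.
Mass of Si per formula unit: 8 × 28.085 = 224.680 g.
Weight fraction Si = 224.680 / 873.856 = 0.2571.

25.71 wt%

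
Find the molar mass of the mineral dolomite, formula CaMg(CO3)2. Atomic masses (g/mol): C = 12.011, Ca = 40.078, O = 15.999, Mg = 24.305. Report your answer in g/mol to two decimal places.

184.40 g/mol

M = 1(40.078) + 1(24.305) + 2(12.011) + 6(15.999)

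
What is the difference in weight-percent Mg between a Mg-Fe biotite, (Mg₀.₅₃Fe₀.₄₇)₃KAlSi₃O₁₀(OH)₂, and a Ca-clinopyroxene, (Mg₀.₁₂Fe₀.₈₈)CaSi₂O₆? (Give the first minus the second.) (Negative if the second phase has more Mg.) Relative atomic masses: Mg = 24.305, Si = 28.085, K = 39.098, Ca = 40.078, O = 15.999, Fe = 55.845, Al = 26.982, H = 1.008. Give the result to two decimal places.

M((Mg₀.₅₃Fe₀.₄₇)₃KAlSi₃O₁₀(OH)₂) = 461.725 g/mol, so wt% Mg = 38.645/461.725 × 100 = 8.37%.
M((Mg₀.₁₂Fe₀.₈₈)CaSi₂O₆) = 244.302 g/mol, so wt% Mg = 2.917/244.302 × 100 = 1.19%.
8.37 − 1.19 = 7.18 pp.

7.18 percentage points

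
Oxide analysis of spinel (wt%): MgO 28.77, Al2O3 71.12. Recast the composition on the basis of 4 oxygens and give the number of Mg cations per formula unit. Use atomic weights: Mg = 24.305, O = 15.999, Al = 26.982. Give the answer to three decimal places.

1.017 Mg apfu

MgO: 28.77/40.304 = 0.71382 mol → 0.71382 mol Mg, 0.71382 mol O.
Al2O3: 71.12/101.961 = 0.69752 mol → 1.39504 mol Al, 2.09256 mol O.
Total oxygen = 2.80638 mol. Normalization factor = 4/2.80638 = 1.42532.
Mg per 4 O = 0.71382 × 1.42532 = 1.017.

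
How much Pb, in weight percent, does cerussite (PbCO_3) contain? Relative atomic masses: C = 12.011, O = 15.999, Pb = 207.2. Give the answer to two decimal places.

Molar mass of PbCO_3: 1·207.2 + 1·12.011 + 3·15.999 = 267.208 g/mol.
Mass of Pb per formula unit: 1 × 207.2 = 207.200 g.
Weight fraction Pb = 207.200 / 267.208 = 0.7754.

77.54 weight percent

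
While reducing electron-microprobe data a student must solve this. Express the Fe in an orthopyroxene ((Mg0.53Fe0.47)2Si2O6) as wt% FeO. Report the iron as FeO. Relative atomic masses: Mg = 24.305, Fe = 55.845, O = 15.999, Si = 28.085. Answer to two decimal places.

M((Mg0.53Fe0.47)2Si2O6) = 230.422 g/mol; M(FeO) = 71.844 g/mol.
Moles FeO per formula unit = 0.94 Fe ÷ 1 = 0.9400.
FeO fraction = (0.9400 × 71.844) / 230.422 = 67.533/230.422 = 0.2931.

29.31 wt%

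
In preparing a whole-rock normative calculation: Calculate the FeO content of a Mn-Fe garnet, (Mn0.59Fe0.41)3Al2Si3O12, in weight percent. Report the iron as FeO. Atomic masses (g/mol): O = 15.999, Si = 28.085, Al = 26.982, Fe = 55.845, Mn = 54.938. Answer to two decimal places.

Molar mass of (Mn0.59Fe0.41)3Al2Si3O12 = 1.77×54.938 + 1.23×55.845 + 2×26.982 + 3×28.085 + 12×15.999 = 496.137 g/mol.
Each formula unit contains 1.23 Fe, equivalent to 1.23/1 = 1.2300 mol FeO.
M(FeO) = 1×55.845 + 1×15.999 = 71.844 g/mol.
Mass of FeO per formula unit = 1.2300 × 71.844 = 88.368 g.
FeO wt% = 88.368 / 496.137 × 100 = 17.81%.

17.81 wt%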